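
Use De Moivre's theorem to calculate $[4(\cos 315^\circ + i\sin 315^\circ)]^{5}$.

By De Moivre: z^n = r^n(cos(nθ) + i sin(nθ))
= 4^5(cos(5*315°) + i sin(5*315°))
= 1024(cos 135° + i sin 135°)
= -512*sqrt(2) + 512*sqrt(2)i


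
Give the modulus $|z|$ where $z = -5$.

|z| = sqrt(a^2 + b^2) = sqrt((-5)^2 + 0^2) = sqrt(25) = 5


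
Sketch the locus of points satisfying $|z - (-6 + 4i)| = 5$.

|z - z0| = r describes a circle centered at z0 with radius r
Here z0 = -6 + 4i and r = 5
Locus: Circle centered at (-6, 4) with radius 5


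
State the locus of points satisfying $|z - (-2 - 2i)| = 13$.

|z - z0| = r describes a circle centered at z0 with radius r
Here z0 = -2 - 2i and r = 13
Locus: Circle centered at (-2, -2) with radius 13


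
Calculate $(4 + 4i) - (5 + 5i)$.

(4 - 5) + (4 - 5)i = -1 - i


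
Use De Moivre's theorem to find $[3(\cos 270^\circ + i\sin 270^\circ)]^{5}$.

By De Moivre: z^n = r^n(cos(nθ) + i sin(nθ))
= 3^5(cos(5*270°) + i sin(5*270°))
= 243(cos 270° + i sin 270°)
= -243i


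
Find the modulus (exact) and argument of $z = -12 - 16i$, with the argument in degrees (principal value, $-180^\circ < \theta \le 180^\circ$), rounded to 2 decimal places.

|z| = sqrt((-12)^2 + (-16)^2) = 20
arg(z) = arctan(b/a) = arctan(-16/-12) (quadrant-adjusted) = -126.87°


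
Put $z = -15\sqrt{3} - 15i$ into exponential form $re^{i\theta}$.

r = |z| = sqrt((-15*sqrt(3))^2 + (-15)^2) = sqrt(675 + 225) = sqrt(900) = 30
θ = arctan(b/a) = arctan(-15/-25.9808) (quadrant-adjusted) = -150° = -5π/6
z = 30e^(-i*5π/6)


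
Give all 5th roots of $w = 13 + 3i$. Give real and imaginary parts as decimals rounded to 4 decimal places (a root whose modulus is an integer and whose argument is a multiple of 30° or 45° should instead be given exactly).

|w| = sqrt(178) ≈ 13.341664, arg(w) ≈ 12.994617°
Root modulus = sqrt(178)^(1/5) ≈ 1.678966
Root arguments: θ_k = (arg(w) + 360°k)/5 for k = 0, 1, ..., 4
Compute each root as (root modulus)(cos θ_k + i sin θ_k) using full-precision intermediates, then round to 4 decimal places.
Roots: 1.6772 + 0.0761i, 0.4459 + 1.6187i, -1.4017 + 0.9243i, -1.3122 - 1.0474i, 0.5907 - 1.5716i


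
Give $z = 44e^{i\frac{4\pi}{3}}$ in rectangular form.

a = r cos θ = 44 * -1/2 = -22
b = r sin θ = 44 * -sqrt(3)/2 = -22*sqrt(3)
z = -22 - 22*sqrt(3)i


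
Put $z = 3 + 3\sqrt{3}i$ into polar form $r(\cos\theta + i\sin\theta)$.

r = |z| = sqrt(a^2 + b^2) = sqrt((3)^2 + (3*sqrt(3))^2) = sqrt(9 + 27) = sqrt(36) = 6
θ = arctan(b/a) = arctan(5.1962/3) (quadrant-adjusted) = 60°
z = 6(cos 60° + i sin 60°)


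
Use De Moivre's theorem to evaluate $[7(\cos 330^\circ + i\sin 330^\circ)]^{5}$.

By De Moivre: z^n = r^n(cos(nθ) + i sin(nθ))
= 7^5(cos(5*330°) + i sin(5*330°))
= 16807(cos 210° + i sin 210°)
= -16807*sqrt(3)/2 - (16807/2)i


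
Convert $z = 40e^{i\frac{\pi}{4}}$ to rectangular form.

a = r cos θ = 40 * sqrt(2)/2 = 20*sqrt(2)
b = r sin θ = 40 * sqrt(2)/2 = 20*sqrt(2)
z = 20*sqrt(2) + 20*sqrt(2)i


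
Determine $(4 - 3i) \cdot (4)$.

(a1*a2 - b1*b2) + (a1*b2 + b1*a2)i
= (16 - 0) + (0 + (-12))i
= 16 - 12i


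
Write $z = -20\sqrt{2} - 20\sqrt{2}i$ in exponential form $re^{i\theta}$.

r = |z| = sqrt((-20*sqrt(2))^2 + (-20*sqrt(2))^2) = sqrt(800 + 800) = sqrt(1600) = 40
θ = arctan(b/a) = arctan(-28.2843/-28.2843) (quadrant-adjusted) = -135° = -3π/4
z = 40e^(-i*3π/4)


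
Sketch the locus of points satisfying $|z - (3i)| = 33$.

|z - z0| = r describes a circle centered at z0 with radius r
Here z0 = 3i and r = 33
Locus: Circle centered at (0, 3) with radius 33


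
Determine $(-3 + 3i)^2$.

(a + bi)^2 = a^2 - b^2 + 2abi
= (-3)^2 - 3^2 + 2*(-3)*3i
= -18i


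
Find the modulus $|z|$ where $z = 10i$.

|z| = sqrt(a^2 + b^2) = sqrt(0^2 + 10^2) = sqrt(100) = 10


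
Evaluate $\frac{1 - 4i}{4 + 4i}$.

Multiply numerator and denominator by conjugate (4 - 4i):
= (1 - 4i)(4 - 4i) / (4^2 + 4^2)
= (-12 - 20i) / 32
Divide through by 4: (-3 - 5i) / 8
= -3/8 - (5/8)i


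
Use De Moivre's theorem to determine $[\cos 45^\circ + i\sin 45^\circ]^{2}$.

By De Moivre: z^n = r^n(cos(nθ) + i sin(nθ))
= 1^2(cos(2*45°) + i sin(2*45°))
= 1(cos 90° + i sin 90°)
= i


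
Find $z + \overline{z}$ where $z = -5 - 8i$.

z + conjugate(z) = (a + bi) + (a - bi) = 2a
= 2 * (-5) = -10


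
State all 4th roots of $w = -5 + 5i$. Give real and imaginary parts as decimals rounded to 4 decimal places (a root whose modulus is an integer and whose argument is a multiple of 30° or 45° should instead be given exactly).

|w| = sqrt(50) ≈ 7.071068, arg(w) = 135°
Root modulus = sqrt(50)^(1/4) ≈ 1.630689
Root arguments: θ_k = (135° + 360°k)/4 for k = 0, 1, ..., 3
Compute each root as (root modulus)(cos θ_k + i sin θ_k) using full-precision intermediates, then round to 4 decimal places.
Roots: 1.3559 + 0.9060i, -0.9060 + 1.3559i, -1.3559 - 0.9060i, 0.9060 - 1.3559i


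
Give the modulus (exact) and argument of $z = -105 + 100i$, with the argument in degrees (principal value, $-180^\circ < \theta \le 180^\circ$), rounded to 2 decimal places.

|z| = sqrt((-105)^2 + 100^2) = 145
arg(z) = arctan(b/a) = arctan(100/-105) (quadrant-adjusted) = 136.40°


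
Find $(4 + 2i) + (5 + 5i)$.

(4 + 5) + (2 + 5)i = 9 + 7i


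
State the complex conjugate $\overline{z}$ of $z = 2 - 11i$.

If z = a + bi, then conjugate(z) = a - bi
conjugate(2 - 11i) = 2 + 11i


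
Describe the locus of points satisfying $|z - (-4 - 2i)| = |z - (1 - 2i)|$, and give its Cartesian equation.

|z - z1| = |z - z2| means z is equidistant from z1 and z2,
i.e. the perpendicular bisector of the segment from (-4, -2) to (1, -2) (midpoint (-3/2, -2)).
With z = x + yi, square both sides:
(x - (-4))^2 + (y - (-2))^2 = (x - 1)^2 + (y - (-2))^2
The x^2 and y^2 terms cancel: 10x + 0y = 5 - 20 = -15
Simplify: x = -3/2
Locus: Perpendicular bisector of the segment from (-4, -2) to (1, -2): the line x = -3/2


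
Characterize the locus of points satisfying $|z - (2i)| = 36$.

|z - z0| = r describes a circle centered at z0 with radius r
Here z0 = 2i and r = 36
Locus: Circle centered at (0, 2) with radius 36


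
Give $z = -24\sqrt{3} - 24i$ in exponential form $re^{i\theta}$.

r = |z| = sqrt((-24*sqrt(3))^2 + (-24)^2) = sqrt(1728 + 576) = sqrt(2304) = 48
θ = arctan(b/a) = arctan(-24/-41.5692) (quadrant-adjusted) = 210° = 7π/6
z = 48e^(i*7π/6)


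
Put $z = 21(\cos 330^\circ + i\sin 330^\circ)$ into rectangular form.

a = r cos θ = 21 * sqrt(3)/2 = 21*sqrt(3)/2
b = r sin θ = 21 * -1/2 = -21/2
z = 21*sqrt(3)/2 - (21/2)i


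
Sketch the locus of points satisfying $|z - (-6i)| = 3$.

|z - z0| = r describes a circle centered at z0 with radius r
Here z0 = -6i and r = 3
Locus: Circle centered at (0, -6) with radius 3


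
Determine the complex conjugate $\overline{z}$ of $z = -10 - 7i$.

If z = a + bi, then conjugate(z) = a - bi
conjugate(-10 - 7i) = -10 + 7i


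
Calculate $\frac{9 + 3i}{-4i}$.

Multiply numerator and denominator by conjugate (4i):
= (9 + 3i)(4i) / (0^2 + (-4)^2)
= (-12 + 36i) / 16
Divide through by 4: (-3 + 9i) / 4
= -3/4 + (9/4)i


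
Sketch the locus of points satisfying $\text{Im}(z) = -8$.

Im(z) = y where z = x + yi; the equation y = -8 is satisfied by all points with that y-coordinate
Locus: Horizontal line y = -8


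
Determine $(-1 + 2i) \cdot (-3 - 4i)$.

(a1*a2 - b1*b2) + (a1*b2 + b1*a2)i
= (3 - (-8)) + (4 + (-6))i
= 11 - 2i


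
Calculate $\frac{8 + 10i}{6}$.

Divisor is real, so divide each part by 6:
= 4/3 + (5/3)i


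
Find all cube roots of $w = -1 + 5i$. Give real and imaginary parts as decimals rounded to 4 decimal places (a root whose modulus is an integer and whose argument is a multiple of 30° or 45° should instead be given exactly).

|w| = sqrt(26) ≈ 5.099020, arg(w) ≈ 101.309932°
Root modulus = sqrt(26)^(1/3) ≈ 1.721190
Root arguments: θ_k = (arg(w) + 360°k)/3 for k = 0, 1, ..., 2
Compute each root as (root modulus)(cos θ_k + i sin θ_k) using full-precision intermediates, then round to 4 decimal places.
Roots: 1.4308 + 0.9567i, -1.5440 + 0.7607i, 0.1132 - 1.7175i


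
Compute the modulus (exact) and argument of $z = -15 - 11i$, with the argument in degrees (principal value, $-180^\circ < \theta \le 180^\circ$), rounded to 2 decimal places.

|z| = sqrt((-15)^2 + (-11)^2) = sqrt(346)
arg(z) = arctan(b/a) = arctan(-11/-15) (quadrant-adjusted) = -143.75°


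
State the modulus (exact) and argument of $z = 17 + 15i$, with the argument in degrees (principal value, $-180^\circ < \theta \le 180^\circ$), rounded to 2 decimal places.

|z| = sqrt(17^2 + 15^2) = sqrt(514)
arg(z) = arctan(b/a) = arctan(15/17) (quadrant-adjusted) = 41.42°


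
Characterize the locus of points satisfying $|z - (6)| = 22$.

|z - z0| = r describes a circle centered at z0 with radius r
Here z0 = 6 and r = 22
Locus: Circle centered at (6, 0) with radius 22


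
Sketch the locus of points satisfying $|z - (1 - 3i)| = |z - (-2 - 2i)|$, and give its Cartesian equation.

|z - z1| = |z - z2| means z is equidistant from z1 and z2,
i.e. the perpendicular bisector of the segment from (1, -3) to (-2, -2) (midpoint (-1/2, -5/2)).
With z = x + yi, square both sides:
(x - 1)^2 + (y - (-3))^2 = (x - (-2))^2 + (y - (-2))^2
The x^2 and y^2 terms cancel: -6x + 2y = 8 - 10 = -2
Simplify: 3x - y = 1
Locus: Perpendicular bisector of the segment from (1, -3) to (-2, -2): the line 3x - y = 1


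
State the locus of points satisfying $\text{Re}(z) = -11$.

Re(z) = x where z = x + yi; the equation x = -11 is satisfied by all points with that x-coordinate
Locus: Vertical line x = -11


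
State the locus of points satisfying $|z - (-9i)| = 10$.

|z - z0| = r describes a circle centered at z0 with radius r
Here z0 = -9i and r = 10
Locus: Circle centered at (0, -9) with radius 10


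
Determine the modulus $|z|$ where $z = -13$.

|z| = sqrt(a^2 + b^2) = sqrt((-13)^2 + 0^2) = sqrt(169) = 13


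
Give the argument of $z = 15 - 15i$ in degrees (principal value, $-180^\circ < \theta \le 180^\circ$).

θ = arctan(b/a) = arctan(-15/15) (quadrant-adjusted) = -45°


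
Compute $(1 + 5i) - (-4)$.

(1 - (-4)) + (5 - 0)i = 5 + 5i


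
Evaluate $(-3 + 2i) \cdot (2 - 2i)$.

(a1*a2 - b1*b2) + (a1*b2 + b1*a2)i
= (-6 - (-4)) + (6 + 4)i
= -2 + 10i


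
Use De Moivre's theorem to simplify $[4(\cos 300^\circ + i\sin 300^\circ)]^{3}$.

By De Moivre: z^n = r^n(cos(nθ) + i sin(nθ))
= 4^3(cos(3*300°) + i sin(3*300°))
= 64(cos 180° + i sin 180°)
= -64


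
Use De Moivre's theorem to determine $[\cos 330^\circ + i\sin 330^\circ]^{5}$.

By De Moivre: z^n = r^n(cos(nθ) + i sin(nθ))
= 1^5(cos(5*330°) + i sin(5*330°))
= 1(cos 210° + i sin 210°)
= -sqrt(3)/2 - (1/2)i


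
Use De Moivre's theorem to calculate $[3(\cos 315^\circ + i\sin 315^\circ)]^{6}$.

By De Moivre: z^n = r^n(cos(nθ) + i sin(nθ))
= 3^6(cos(6*315°) + i sin(6*315°))
= 729(cos 90° + i sin 90°)
= 729i


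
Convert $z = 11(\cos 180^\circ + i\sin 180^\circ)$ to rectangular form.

a = r cos θ = 11 * -1 = -11
b = r sin θ = 11 * 0 = 0
z = -11


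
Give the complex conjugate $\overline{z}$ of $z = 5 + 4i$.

If z = a + bi, then conjugate(z) = a - bi
conjugate(5 + 4i) = 5 - 4i


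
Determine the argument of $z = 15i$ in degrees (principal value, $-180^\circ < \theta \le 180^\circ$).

a = 0 and b > 0, so z lies on the positive imaginary axis: θ = 90°


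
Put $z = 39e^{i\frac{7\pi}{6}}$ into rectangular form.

a = r cos θ = 39 * -sqrt(3)/2 = -39*sqrt(3)/2
b = r sin θ = 39 * -1/2 = -39/2
z = -39*sqrt(3)/2 - (39/2)i


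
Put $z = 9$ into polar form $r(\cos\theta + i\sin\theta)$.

r = |z| = sqrt(a^2 + b^2) = sqrt((9)^2 + (0)^2) = sqrt(81 + 0) = sqrt(81) = 9
b = 0 and a > 0, so z lies on the positive real axis: θ = 0°
z = 9(cos 0° + i sin 0°)


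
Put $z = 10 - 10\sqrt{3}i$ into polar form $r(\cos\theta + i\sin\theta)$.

r = |z| = sqrt(a^2 + b^2) = sqrt((10)^2 + (-10*sqrt(3))^2) = sqrt(100 + 300) = sqrt(400) = 20
θ = arctan(b/a) = arctan(-17.3205/10) (quadrant-adjusted) = 300°
z = 20(cos 300° + i sin 300°)


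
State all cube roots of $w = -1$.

|w| = 1, arg(w) = 180°
Root modulus = 1^(1/3) = 1
Root arguments: θ_k = (180° + 360°k)/3 for k = 0, 1, ..., 2
Roots: 1/2 + (sqrt(3)/2)i, -1, 1/2 - (sqrt(3)/2)i


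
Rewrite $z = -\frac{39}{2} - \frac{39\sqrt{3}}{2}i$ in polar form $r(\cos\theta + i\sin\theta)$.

r = |z| = sqrt(a^2 + b^2) = sqrt((-39/2)^2 + (-39*sqrt(3)/2)^2) = sqrt(1521/4 + 4563/4) = sqrt(1521) = 39
θ = arctan(b/a) = arctan(-33.775/-19.5) (quadrant-adjusted) = 240°
z = 39(cos 240° + i sin 240°)


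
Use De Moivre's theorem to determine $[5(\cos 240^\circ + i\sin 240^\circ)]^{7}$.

By De Moivre: z^n = r^n(cos(nθ) + i sin(nθ))
= 5^7(cos(7*240°) + i sin(7*240°))
= 78125(cos 240° + i sin 240°)
= -78125/2 - (78125*sqrt(3)/2)i


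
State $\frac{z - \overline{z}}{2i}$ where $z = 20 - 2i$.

z - conjugate(z) = 2bi
(z - conjugate(z))/(2i) = 2bi/(2i) = b = -2


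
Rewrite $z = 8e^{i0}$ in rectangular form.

a = r cos θ = 8 * 1 = 8
b = r sin θ = 8 * 0 = 0
z = 8


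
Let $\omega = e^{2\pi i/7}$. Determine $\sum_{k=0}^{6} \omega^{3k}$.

Let ζ = ω^3 = e^(2πi·3/7). Since 7 ∤ 3, ζ ≠ 1.
Sum = Σ_{k=0}^{6} ζ^k = (ζ^7 - 1)/(ζ - 1) = (ω^{3·7} - 1)/(ζ - 1) = (1 - 1)/(ζ - 1) = 0


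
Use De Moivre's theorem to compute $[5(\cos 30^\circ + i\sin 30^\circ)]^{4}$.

By De Moivre: z^n = r^n(cos(nθ) + i sin(nθ))
= 5^4(cos(4*30°) + i sin(4*30°))
= 625(cos 120° + i sin 120°)
= -625/2 + (625*sqrt(3)/2)i


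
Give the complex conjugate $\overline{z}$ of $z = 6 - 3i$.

If z = a + bi, then conjugate(z) = a - bi
conjugate(6 - 3i) = 6 + 3i


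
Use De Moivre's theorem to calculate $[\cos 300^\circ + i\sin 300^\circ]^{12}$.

By De Moivre: z^n = r^n(cos(nθ) + i sin(nθ))
= 1^12(cos(12*300°) + i sin(12*300°))
= 1(cos 0° + i sin 0°)
= 1


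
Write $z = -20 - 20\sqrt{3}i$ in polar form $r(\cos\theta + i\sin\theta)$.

r = |z| = sqrt(a^2 + b^2) = sqrt((-20)^2 + (-20*sqrt(3))^2) = sqrt(400 + 1200) = sqrt(1600) = 40
θ = arctan(b/a) = arctan(-34.641/-20) (quadrant-adjusted) = 240°
z = 40(cos 240° + i sin 240°)


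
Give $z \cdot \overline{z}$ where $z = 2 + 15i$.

z * conjugate(z) = |z|^2 = a^2 + b^2
= 2^2 + 15^2 = 229


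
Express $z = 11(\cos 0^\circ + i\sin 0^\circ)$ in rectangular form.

a = r cos θ = 11 * 1 = 11
b = r sin θ = 11 * 0 = 0
z = 11


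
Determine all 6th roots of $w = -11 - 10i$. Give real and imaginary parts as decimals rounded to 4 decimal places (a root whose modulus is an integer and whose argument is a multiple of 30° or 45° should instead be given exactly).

|w| = sqrt(221) ≈ 14.866069, arg(w) ≈ 222.273689°
Root modulus = sqrt(221)^(1/6) ≈ 1.568072
Root arguments: θ_k = (arg(w) + 360°k)/6 for k = 0, 1, ..., 5
Compute each root as (root modulus)(cos θ_k + i sin θ_k) using full-precision intermediates, then round to 4 decimal places.
Roots: 1.2516 + 0.9447i, -0.1923 + 1.5562i, -1.4439 + 0.6115i, -1.2516 - 0.9447i, 0.1923 - 1.5562i, 1.4439 - 0.6115i


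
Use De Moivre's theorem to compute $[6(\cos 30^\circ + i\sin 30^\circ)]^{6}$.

By De Moivre: z^n = r^n(cos(nθ) + i sin(nθ))
= 6^6(cos(6*30°) + i sin(6*30°))
= 46656(cos 180° + i sin 180°)
= -46656


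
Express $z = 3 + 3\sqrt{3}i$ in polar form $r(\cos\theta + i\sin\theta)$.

r = |z| = sqrt(a^2 + b^2) = sqrt((3)^2 + (3*sqrt(3))^2) = sqrt(9 + 27) = sqrt(36) = 6
θ = arctan(b/a) = arctan(5.1962/3) (quadrant-adjusted) = 60°
z = 6(cos 60° + i sin 60°)


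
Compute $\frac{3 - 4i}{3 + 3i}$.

Multiply numerator and denominator by conjugate (3 - 3i):
= (3 - 4i)(3 - 3i) / (3^2 + 3^2)
= (-3 - 21i) / 18
Divide through by 3: (-1 - 7i) / 6
= -1/6 - (7/6)i


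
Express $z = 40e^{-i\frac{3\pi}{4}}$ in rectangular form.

a = r cos θ = 40 * -sqrt(2)/2 = -20*sqrt(2)
b = r sin θ = 40 * -sqrt(2)/2 = -20*sqrt(2)
z = -20*sqrt(2) - 20*sqrt(2)i


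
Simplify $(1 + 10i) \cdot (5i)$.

(a1*a2 - b1*b2) + (a1*b2 + b1*a2)i
= (0 - 50) + (5 + 0)i
= -50 + 5i


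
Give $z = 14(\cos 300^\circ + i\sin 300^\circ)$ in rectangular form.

a = r cos θ = 14 * 1/2 = 7
b = r sin θ = 14 * -sqrt(3)/2 = -7*sqrt(3)
z = 7 - 7*sqrt(3)i


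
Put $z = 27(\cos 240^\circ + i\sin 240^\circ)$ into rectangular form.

a = r cos θ = 27 * -1/2 = -27/2
b = r sin θ = 27 * -sqrt(3)/2 = -27*sqrt(3)/2
z = -27/2 - (27*sqrt(3)/2)i


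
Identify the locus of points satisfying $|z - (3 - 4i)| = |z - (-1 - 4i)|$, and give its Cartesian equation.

|z - z1| = |z - z2| means z is equidistant from z1 and z2,
i.e. the perpendicular bisector of the segment from (3, -4) to (-1, -4) (midpoint (1, -4)).
With z = x + yi, square both sides:
(x - 3)^2 + (y - (-4))^2 = (x - (-1))^2 + (y - (-4))^2
The x^2 and y^2 terms cancel: -8x + 0y = 17 - 25 = -8
Simplify: x = 1
Locus: Perpendicular bisector of the segment from (3, -4) to (-1, -4): the line x = 1


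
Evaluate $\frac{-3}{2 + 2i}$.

Multiply numerator and denominator by conjugate (2 - 2i):
= (-3)(2 - 2i) / (2^2 + 2^2)
= (-6 + 6i) / 8
Divide through by 2: (-3 + 3i) / 4
= -3/4 + (3/4)i


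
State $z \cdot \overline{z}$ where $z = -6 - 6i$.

z * conjugate(z) = |z|^2 = a^2 + b^2
= (-6)^2 + (-6)^2 = 72


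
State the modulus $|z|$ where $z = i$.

|z| = sqrt(a^2 + b^2) = sqrt(0^2 + 1^2) = sqrt(1) = 1


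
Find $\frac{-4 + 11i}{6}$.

Divisor is real, so divide each part by 6:
= -2/3 + (11/6)i


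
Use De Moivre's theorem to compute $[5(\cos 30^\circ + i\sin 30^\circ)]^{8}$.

By De Moivre: z^n = r^n(cos(nθ) + i sin(nθ))
= 5^8(cos(8*30°) + i sin(8*30°))
= 390625(cos 240° + i sin 240°)
= -390625/2 - (390625*sqrt(3)/2)i


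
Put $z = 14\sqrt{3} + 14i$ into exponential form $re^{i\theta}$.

r = |z| = sqrt((14*sqrt(3))^2 + (14)^2) = sqrt(588 + 196) = sqrt(784) = 28
θ = arctan(b/a) = arctan(14/24.2487) (quadrant-adjusted) = 30° = π/6
z = 28e^(i*π/6)


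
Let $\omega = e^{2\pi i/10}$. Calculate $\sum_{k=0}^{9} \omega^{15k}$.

Let ζ = ω^15 = e^(2πi·15/10). Since 10 ∤ 15, ζ ≠ 1.
Sum = Σ_{k=0}^{9} ζ^k = (ζ^10 - 1)/(ζ - 1) = (ω^{15·10} - 1)/(ζ - 1) = (1 - 1)/(ζ - 1) = 0


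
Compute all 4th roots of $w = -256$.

|w| = 256, arg(w) = 180°
Root modulus = 256^(1/4) = 4
Root arguments: θ_k = (180° + 360°k)/4 for k = 0, 1, ..., 3
Roots: 2*sqrt(2) + 2*sqrt(2)i, -2*sqrt(2) + 2*sqrt(2)i, -2*sqrt(2) - 2*sqrt(2)i, 2*sqrt(2) - 2*sqrt(2)i


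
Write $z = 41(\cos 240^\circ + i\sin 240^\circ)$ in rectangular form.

a = r cos θ = 41 * -1/2 = -41/2
b = r sin θ = 41 * -sqrt(3)/2 = -41*sqrt(3)/2
z = -41/2 - (41*sqrt(3)/2)i


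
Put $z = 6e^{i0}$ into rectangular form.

a = r cos θ = 6 * 1 = 6
b = r sin θ = 6 * 0 = 0
z = 6


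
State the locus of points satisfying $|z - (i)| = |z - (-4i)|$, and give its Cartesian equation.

|z - z1| = |z - z2| means z is equidistant from z1 and z2,
i.e. the perpendicular bisector of the segment from (0, 1) to (0, -4) (midpoint (0, -3/2)).
With z = x + yi, square both sides:
(x - 0)^2 + (y - 1)^2 = (x - 0)^2 + (y - (-4))^2
The x^2 and y^2 terms cancel: 0x + (-10)y = 16 - 1 = 15
Simplify: y = -3/2
Locus: Perpendicular bisector of the segment from (0, 1) to (0, -4): the line y = -3/2


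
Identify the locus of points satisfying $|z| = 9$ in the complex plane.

|z| = 9 means sqrt(x^2 + y^2) = 9
This is a circle of radius 9 centered at the origin


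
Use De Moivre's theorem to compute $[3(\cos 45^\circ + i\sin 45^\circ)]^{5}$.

By De Moivre: z^n = r^n(cos(nθ) + i sin(nθ))
= 3^5(cos(5*45°) + i sin(5*45°))
= 243(cos 225° + i sin 225°)
= -243*sqrt(2)/2 - (243*sqrt(2)/2)i


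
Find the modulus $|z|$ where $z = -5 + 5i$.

|z| = sqrt(a^2 + b^2) = sqrt((-5)^2 + 5^2) = sqrt(50) = sqrt(50)


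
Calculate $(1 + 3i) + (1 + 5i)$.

(1 + 1) + (3 + 5)i = 2 + 8i


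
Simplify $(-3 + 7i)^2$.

(a + bi)^2 = a^2 - b^2 + 2abi
= (-3)^2 - 7^2 + 2*(-3)*7i
= -40 - 42i


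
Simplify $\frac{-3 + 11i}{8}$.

Divisor is real, so divide each part by 8:
= -3/8 + (11/8)i


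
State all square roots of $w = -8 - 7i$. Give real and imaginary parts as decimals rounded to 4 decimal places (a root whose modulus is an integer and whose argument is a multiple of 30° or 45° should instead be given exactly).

|w| = sqrt(113) ≈ 10.630146, arg(w) ≈ 221.185925°
Root modulus = sqrt(113)^(1/2) ≈ 3.260390
Root arguments: θ_k = (arg(w) + 360°k)/2 for k = 0, 1, ..., 1
Compute each root as (root modulus)(cos θ_k + i sin θ_k) using full-precision intermediates, then round to 4 decimal places.
Roots: -1.1468 + 3.0521i, 1.1468 - 3.0521i


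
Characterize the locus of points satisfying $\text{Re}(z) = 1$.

Re(z) = x where z = x + yi; the equation x = 1 is satisfied by all points with that x-coordinate
Locus: Vertical line x = 1


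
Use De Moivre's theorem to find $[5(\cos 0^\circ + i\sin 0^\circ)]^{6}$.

By De Moivre: z^n = r^n(cos(nθ) + i sin(nθ))
= 5^6(cos(6*0°) + i sin(6*0°))
= 15625(cos 0° + i sin 0°)
= 15625


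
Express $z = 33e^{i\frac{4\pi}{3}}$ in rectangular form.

a = r cos θ = 33 * -1/2 = -33/2
b = r sin θ = 33 * -sqrt(3)/2 = -33*sqrt(3)/2
z = -33/2 - (33*sqrt(3)/2)i


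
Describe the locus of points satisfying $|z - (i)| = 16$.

|z - z0| = r describes a circle centered at z0 with radius r
Here z0 = i and r = 16
Locus: Circle centered at (0, 1) with radius 16


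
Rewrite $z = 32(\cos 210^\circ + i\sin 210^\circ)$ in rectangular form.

a = r cos θ = 32 * -sqrt(3)/2 = -16*sqrt(3)
b = r sin θ = 32 * -1/2 = -16
z = -16*sqrt(3) - 16i


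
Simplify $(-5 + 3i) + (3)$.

(-5 + 3) + (3 + 0)i = -2 + 3i


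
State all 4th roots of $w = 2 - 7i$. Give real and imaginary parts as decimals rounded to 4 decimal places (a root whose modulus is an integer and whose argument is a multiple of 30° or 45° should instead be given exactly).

|w| = sqrt(53) ≈ 7.280110, arg(w) ≈ 285.945396°
Root modulus = sqrt(53)^(1/4) ≈ 1.642610
Root arguments: θ_k = (arg(w) + 360°k)/4 for k = 0, 1, ..., 3
Compute each root as (root modulus)(cos θ_k + i sin θ_k) using full-precision intermediates, then round to 4 decimal places.
Roots: 0.5216 + 1.5576i, -1.5576 + 0.5216i, -0.5216 - 1.5576i, 1.5576 - 0.5216i


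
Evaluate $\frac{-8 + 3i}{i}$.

Multiply numerator and denominator by conjugate (-i):
= (-8 + 3i)(-i) / (0^2 + 1^2)
= (3 + 8i) / 1
= 3 + 8i


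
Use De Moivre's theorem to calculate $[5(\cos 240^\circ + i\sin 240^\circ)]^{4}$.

By De Moivre: z^n = r^n(cos(nθ) + i sin(nθ))
= 5^4(cos(4*240°) + i sin(4*240°))
= 625(cos 240° + i sin 240°)
= -625/2 - (625*sqrt(3)/2)i


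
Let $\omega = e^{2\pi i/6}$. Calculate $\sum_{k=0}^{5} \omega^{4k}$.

Let ζ = ω^4 = e^(2πi·4/6). Since 6 ∤ 4, ζ ≠ 1.
Sum = Σ_{k=0}^{5} ζ^k = (ζ^6 - 1)/(ζ - 1) = (ω^{4·6} - 1)/(ζ - 1) = (1 - 1)/(ζ - 1) = 0


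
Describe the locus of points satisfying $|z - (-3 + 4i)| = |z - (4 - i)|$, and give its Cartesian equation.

|z - z1| = |z - z2| means z is equidistant from z1 and z2,
i.e. the perpendicular bisector of the segment from (-3, 4) to (4, -1) (midpoint (1/2, 3/2)).
With z = x + yi, square both sides:
(x - (-3))^2 + (y - 4)^2 = (x - 4)^2 + (y - (-1))^2
The x^2 and y^2 terms cancel: 14x + (-10)y = 17 - 25 = -8
Simplify: 7x - 5y = -4
Locus: Perpendicular bisector of the segment from (-3, 4) to (4, -1): the line 7x - 5y = -4


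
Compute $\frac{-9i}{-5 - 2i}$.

Multiply numerator and denominator by conjugate (-5 + 2i):
= (-9i)(-5 + 2i) / ((-5)^2 + (-2)^2)
= (18 + 45i) / 29
= 18/29 + (45/29)i


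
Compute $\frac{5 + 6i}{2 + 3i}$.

Multiply numerator and denominator by conjugate (2 - 3i):
= (5 + 6i)(2 - 3i) / (2^2 + 3^2)
= (28 - 3i) / 13
= 28/13 - (3/13)i


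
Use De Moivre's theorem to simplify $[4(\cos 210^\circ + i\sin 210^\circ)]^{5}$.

By De Moivre: z^n = r^n(cos(nθ) + i sin(nθ))
= 4^5(cos(5*210°) + i sin(5*210°))
= 1024(cos 330° + i sin 330°)
= 512*sqrt(3) - 512i


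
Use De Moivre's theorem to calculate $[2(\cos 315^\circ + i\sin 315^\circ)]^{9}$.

By De Moivre: z^n = r^n(cos(nθ) + i sin(nθ))
= 2^9(cos(9*315°) + i sin(9*315°))
= 512(cos 315° + i sin 315°)
= 256*sqrt(2) - 256*sqrt(2)i


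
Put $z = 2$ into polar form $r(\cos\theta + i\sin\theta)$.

r = |z| = sqrt(a^2 + b^2) = sqrt((2)^2 + (0)^2) = sqrt(4 + 0) = sqrt(4) = 2
b = 0 and a > 0, so z lies on the positive real axis: θ = 0°
z = 2(cos 0° + i sin 0°)


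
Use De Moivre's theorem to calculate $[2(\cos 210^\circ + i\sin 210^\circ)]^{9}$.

By De Moivre: z^n = r^n(cos(nθ) + i sin(nθ))
= 2^9(cos(9*210°) + i sin(9*210°))
= 512(cos 90° + i sin 90°)
= 512i


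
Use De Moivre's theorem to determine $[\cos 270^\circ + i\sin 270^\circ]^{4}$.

By De Moivre: z^n = r^n(cos(nθ) + i sin(nθ))
= 1^4(cos(4*270°) + i sin(4*270°))
= 1(cos 0° + i sin 0°)
= 1


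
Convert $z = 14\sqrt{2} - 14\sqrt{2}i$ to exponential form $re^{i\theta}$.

r = |z| = sqrt((14*sqrt(2))^2 + (-14*sqrt(2))^2) = sqrt(392 + 392) = sqrt(784) = 28
θ = arctan(b/a) = arctan(-19.799/19.799) (quadrant-adjusted) = -45° = -π/4
z = 28e^(-i*π/4)


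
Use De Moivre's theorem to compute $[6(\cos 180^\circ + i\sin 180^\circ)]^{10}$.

By De Moivre: z^n = r^n(cos(nθ) + i sin(nθ))
= 6^10(cos(10*180°) + i sin(10*180°))
= 60466176(cos 0° + i sin 0°)
= 60466176


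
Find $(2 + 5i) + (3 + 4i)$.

(2 + 3) + (5 + 4)i = 5 + 9i


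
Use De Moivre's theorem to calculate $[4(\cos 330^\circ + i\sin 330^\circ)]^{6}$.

By De Moivre: z^n = r^n(cos(nθ) + i sin(nθ))
= 4^6(cos(6*330°) + i sin(6*330°))
= 4096(cos 180° + i sin 180°)
= -4096


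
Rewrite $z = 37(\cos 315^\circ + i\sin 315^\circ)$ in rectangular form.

a = r cos θ = 37 * sqrt(2)/2 = 37*sqrt(2)/2
b = r sin θ = 37 * -sqrt(2)/2 = -37*sqrt(2)/2
z = 37*sqrt(2)/2 - (37*sqrt(2)/2)i


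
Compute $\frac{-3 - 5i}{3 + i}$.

Multiply numerator and denominator by conjugate (3 - i):
= (-3 - 5i)(3 - i) / (3^2 + 1^2)
= (-14 - 12i) / 10
Divide through by 2: (-7 - 6i) / 5
= -7/5 - (6/5)i


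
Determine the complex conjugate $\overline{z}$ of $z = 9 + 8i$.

If z = a + bi, then conjugate(z) = a - bi
conjugate(9 + 8i) = 9 - 8i


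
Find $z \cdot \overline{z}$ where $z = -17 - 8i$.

z * conjugate(z) = |z|^2 = a^2 + b^2
= (-17)^2 + (-8)^2 = 353


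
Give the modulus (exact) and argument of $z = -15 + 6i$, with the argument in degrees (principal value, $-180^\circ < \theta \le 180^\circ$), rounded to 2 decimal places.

|z| = sqrt((-15)^2 + 6^2) = sqrt(261)
arg(z) = arctan(b/a) = arctan(6/-15) (quadrant-adjusted) = 158.20°


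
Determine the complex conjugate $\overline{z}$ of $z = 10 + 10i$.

If z = a + bi, then conjugate(z) = a - bi
conjugate(10 + 10i) = 10 - 10i


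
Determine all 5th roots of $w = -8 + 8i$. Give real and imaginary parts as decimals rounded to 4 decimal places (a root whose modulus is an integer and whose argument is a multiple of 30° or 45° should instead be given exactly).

|w| = sqrt(128) ≈ 11.313708, arg(w) = 135°
Root modulus = sqrt(128)^(1/5) ≈ 1.624505
Root arguments: θ_k = (135° + 360°k)/5 for k = 0, 1, ..., 4
Compute each root as (root modulus)(cos θ_k + i sin θ_k) using full-precision intermediates, then round to 4 decimal places.
Roots: 1.4474 + 0.7375i, -0.2541 + 1.6045i, -1.6045 + 0.2541i, -0.7375 - 1.4474i, 1.1487 - 1.1487i


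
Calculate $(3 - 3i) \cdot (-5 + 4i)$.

(a1*a2 - b1*b2) + (a1*b2 + b1*a2)i
= (-15 - (-12)) + (12 + 15)i
= -3 + 27i


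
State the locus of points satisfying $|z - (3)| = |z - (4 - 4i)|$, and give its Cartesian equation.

|z - z1| = |z - z2| means z is equidistant from z1 and z2,
i.e. the perpendicular bisector of the segment from (3, 0) to (4, -4) (midpoint (7/2, -2)).
With z = x + yi, square both sides:
(x - 3)^2 + (y - 0)^2 = (x - 4)^2 + (y - (-4))^2
The x^2 and y^2 terms cancel: 2x + (-8)y = 32 - 9 = 23
Simplify: 2x - 8y = 23
Locus: Perpendicular bisector of the segment from (3, 0) to (4, -4): the line 2x - 8y = 23


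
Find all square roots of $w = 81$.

|w| = 81, arg(w) = 0°
Root modulus = 81^(1/2) = 9
Root arguments: θ_k = (0° + 360°k)/2 for k = 0, 1, ..., 1
Roots: 9, -9


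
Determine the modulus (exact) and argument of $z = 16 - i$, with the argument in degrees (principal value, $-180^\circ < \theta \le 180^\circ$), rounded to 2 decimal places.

|z| = sqrt(16^2 + (-1)^2) = sqrt(257)
arg(z) = arctan(b/a) = arctan(-1/16) (quadrant-adjusted) = -3.58°


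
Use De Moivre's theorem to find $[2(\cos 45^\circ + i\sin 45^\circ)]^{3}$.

By De Moivre: z^n = r^n(cos(nθ) + i sin(nθ))
= 2^3(cos(3*45°) + i sin(3*45°))
= 8(cos 135° + i sin 135°)
= -4*sqrt(2) + 4*sqrt(2)i


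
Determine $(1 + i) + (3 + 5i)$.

(1 + 3) + (1 + 5)i = 4 + 6i


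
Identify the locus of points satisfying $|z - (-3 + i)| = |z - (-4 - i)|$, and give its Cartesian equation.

|z - z1| = |z - z2| means z is equidistant from z1 and z2,
i.e. the perpendicular bisector of the segment from (-3, 1) to (-4, -1) (midpoint (-7/2, 0)).
With z = x + yi, square both sides:
(x - (-3))^2 + (y - 1)^2 = (x - (-4))^2 + (y - (-1))^2
The x^2 and y^2 terms cancel: -2x + (-4)y = 17 - 10 = 7
Simplify: 2x + 4y = -7
Locus: Perpendicular bisector of the segment from (-3, 1) to (-4, -1): the line 2x + 4y = -7


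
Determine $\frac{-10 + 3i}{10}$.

Divisor is real, so divide each part by 10:
= -1 + (3/10)i


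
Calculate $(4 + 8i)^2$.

(a + bi)^2 = a^2 - b^2 + 2abi
= 4^2 - 8^2 + 2*4*8i
= -48 + 64i


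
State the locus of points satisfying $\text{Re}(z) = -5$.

Re(z) = x where z = x + yi; the equation x = -5 is satisfied by all points with that x-coordinate
Locus: Vertical line x = -5


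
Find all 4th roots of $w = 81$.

|w| = 81, arg(w) = 0°
Root modulus = 81^(1/4) = 3
Root arguments: θ_k = (0° + 360°k)/4 for k = 0, 1, ..., 3
Roots: 3, 3i, -3, -3i


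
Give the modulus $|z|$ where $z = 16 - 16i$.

|z| = sqrt(a^2 + b^2) = sqrt(16^2 + (-16)^2) = sqrt(512) = sqrt(512)


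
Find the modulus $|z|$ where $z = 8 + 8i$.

|z| = sqrt(a^2 + b^2) = sqrt(8^2 + 8^2) = sqrt(128) = sqrt(128)


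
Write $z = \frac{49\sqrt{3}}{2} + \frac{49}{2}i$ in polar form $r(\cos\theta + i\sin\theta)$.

r = |z| = sqrt(a^2 + b^2) = sqrt((49*sqrt(3)/2)^2 + (49/2)^2) = sqrt(7203/4 + 2401/4) = sqrt(2401) = 49
θ = arctan(b/a) = arctan(24.5/42.4352) (quadrant-adjusted) = 30°
z = 49(cos 30° + i sin 30°)


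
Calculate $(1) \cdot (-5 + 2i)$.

(a1*a2 - b1*b2) + (a1*b2 + b1*a2)i
= (-5 - 0) + (2 + 0)i
= -5 + 2i


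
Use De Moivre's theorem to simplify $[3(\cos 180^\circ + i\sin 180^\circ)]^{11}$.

By De Moivre: z^n = r^n(cos(nθ) + i sin(nθ))
= 3^11(cos(11*180°) + i sin(11*180°))
= 177147(cos 180° + i sin 180°)
= -177147


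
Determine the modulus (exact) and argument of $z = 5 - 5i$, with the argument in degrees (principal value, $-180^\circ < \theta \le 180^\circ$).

|z| = sqrt(5^2 + (-5)^2) = sqrt(50)
arg(z) = arctan(b/a) = arctan(-5/5) (quadrant-adjusted) = -45°


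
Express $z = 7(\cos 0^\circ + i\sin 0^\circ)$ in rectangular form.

a = r cos θ = 7 * 1 = 7
b = r sin θ = 7 * 0 = 0
z = 7


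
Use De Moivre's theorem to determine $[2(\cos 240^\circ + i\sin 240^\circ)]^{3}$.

By De Moivre: z^n = r^n(cos(nθ) + i sin(nθ))
= 2^3(cos(3*240°) + i sin(3*240°))
= 8(cos 0° + i sin 0°)
= 8


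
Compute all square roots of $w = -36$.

|w| = 36, arg(w) = 180°
Root modulus = 36^(1/2) = 6
Root arguments: θ_k = (180° + 360°k)/2 for k = 0, 1, ..., 1
Roots: 6i, -6i


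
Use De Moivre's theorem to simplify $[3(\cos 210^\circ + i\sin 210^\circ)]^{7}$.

By De Moivre: z^n = r^n(cos(nθ) + i sin(nθ))
= 3^7(cos(7*210°) + i sin(7*210°))
= 2187(cos 30° + i sin 30°)
= 2187*sqrt(3)/2 + (2187/2)i


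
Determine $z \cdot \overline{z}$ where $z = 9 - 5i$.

z * conjugate(z) = |z|^2 = a^2 + b^2
= 9^2 + (-5)^2 = 106


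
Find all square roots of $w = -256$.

|w| = 256, arg(w) = 180°
Root modulus = 256^(1/2) = 16
Root arguments: θ_k = (180° + 360°k)/2 for k = 0, 1, ..., 1
Roots: 16i, -16i


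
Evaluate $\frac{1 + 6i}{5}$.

Divisor is real, so divide each part by 5:
= 1/5 + (6/5)i


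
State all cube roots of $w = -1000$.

|w| = 1000, arg(w) = 180°
Root modulus = 1000^(1/3) = 10
Root arguments: θ_k = (180° + 360°k)/3 for k = 0, 1, ..., 2
Roots: 5 + 5*sqrt(3)i, -10, 5 - 5*sqrt(3)i


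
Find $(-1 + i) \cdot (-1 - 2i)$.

(a1*a2 - b1*b2) + (a1*b2 + b1*a2)i
= (1 - (-2)) + (2 + (-1))i
= 3 + i


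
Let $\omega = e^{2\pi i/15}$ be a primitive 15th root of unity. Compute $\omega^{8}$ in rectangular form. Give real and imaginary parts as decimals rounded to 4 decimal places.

ω^8 = e^(2πi·8/15) = e^(i·16π/15)
= cos(16π/15) + i sin(16π/15)
= -0.9781 - 0.2079i


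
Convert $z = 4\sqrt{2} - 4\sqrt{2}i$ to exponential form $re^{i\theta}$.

r = |z| = sqrt((4*sqrt(2))^2 + (-4*sqrt(2))^2) = sqrt(32 + 32) = sqrt(64) = 8
θ = arctan(b/a) = arctan(-5.6569/5.6569) (quadrant-adjusted) = -45° = -π/4
z = 8e^(-i*π/4)


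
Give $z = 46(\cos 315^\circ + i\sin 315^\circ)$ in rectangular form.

a = r cos θ = 46 * sqrt(2)/2 = 23*sqrt(2)
b = r sin θ = 46 * -sqrt(2)/2 = -23*sqrt(2)
z = 23*sqrt(2) - 23*sqrt(2)i


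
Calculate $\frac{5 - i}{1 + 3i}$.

Multiply numerator and denominator by conjugate (1 - 3i):
= (5 - i)(1 - 3i) / (1^2 + 3^2)
= (2 - 16i) / 10
Divide through by 2: (1 - 8i) / 5
= 1/5 - (8/5)i


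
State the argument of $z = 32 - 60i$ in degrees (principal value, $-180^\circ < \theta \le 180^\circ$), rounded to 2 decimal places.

θ = arctan(b/a) = arctan(-60/32) (quadrant-adjusted) = -61.93°


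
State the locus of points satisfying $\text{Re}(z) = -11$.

Re(z) = x where z = x + yi; the equation x = -11 is satisfied by all points with that x-coordinate
Locus: Vertical line x = -11


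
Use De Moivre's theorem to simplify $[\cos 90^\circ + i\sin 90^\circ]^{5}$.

By De Moivre: z^n = r^n(cos(nθ) + i sin(nθ))
= 1^5(cos(5*90°) + i sin(5*90°))
= 1(cos 90° + i sin 90°)
= i


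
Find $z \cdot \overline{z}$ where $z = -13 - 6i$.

z * conjugate(z) = |z|^2 = a^2 + b^2
= (-13)^2 + (-6)^2 = 205


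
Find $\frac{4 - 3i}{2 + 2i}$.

Multiply numerator and denominator by conjugate (2 - 2i):
= (4 - 3i)(2 - 2i) / (2^2 + 2^2)
= (2 - 14i) / 8
Divide through by 2: (1 - 7i) / 4
= 1/4 - (7/4)i


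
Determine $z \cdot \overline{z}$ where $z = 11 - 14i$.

z * conjugate(z) = |z|^2 = a^2 + b^2
= 11^2 + (-14)^2 = 317


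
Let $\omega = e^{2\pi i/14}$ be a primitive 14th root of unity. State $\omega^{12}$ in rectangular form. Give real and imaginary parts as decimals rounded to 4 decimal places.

ω^12 = e^(2πi·12/14) = e^(i·12π/7)
= cos(12π/7) + i sin(12π/7)
= 0.6235 - 0.7818i


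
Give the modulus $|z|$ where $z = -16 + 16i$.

|z| = sqrt(a^2 + b^2) = sqrt((-16)^2 + 16^2) = sqrt(512) = sqrt(512)


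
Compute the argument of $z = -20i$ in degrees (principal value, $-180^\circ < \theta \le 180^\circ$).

a = 0 and b < 0, so z lies on the negative imaginary axis: θ = -90°


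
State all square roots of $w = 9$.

|w| = 9, arg(w) = 0°
Root modulus = 9^(1/2) = 3
Root arguments: θ_k = (0° + 360°k)/2 for k = 0, 1, ..., 1
Roots: 3, -3


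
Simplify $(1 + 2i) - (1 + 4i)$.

(1 - 1) + (2 - 4)i = -2i


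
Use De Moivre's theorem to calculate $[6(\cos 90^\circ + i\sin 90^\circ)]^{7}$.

By De Moivre: z^n = r^n(cos(nθ) + i sin(nθ))
= 6^7(cos(7*90°) + i sin(7*90°))
= 279936(cos 270° + i sin 270°)
= -279936i


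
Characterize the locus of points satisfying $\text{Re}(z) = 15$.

Re(z) = x where z = x + yi; the equation x = 15 is satisfied by all points with that x-coordinate
Locus: Vertical line x = 15


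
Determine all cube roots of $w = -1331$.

|w| = 1331, arg(w) = 180°
Root modulus = 1331^(1/3) = 11
Root arguments: θ_k = (180° + 360°k)/3 for k = 0, 1, ..., 2
Roots: 11/2 + (11*sqrt(3)/2)i, -11, 11/2 - (11*sqrt(3)/2)i


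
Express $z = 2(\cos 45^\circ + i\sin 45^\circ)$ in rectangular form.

a = r cos θ = 2 * sqrt(2)/2 = sqrt(2)
b = r sin θ = 2 * sqrt(2)/2 = sqrt(2)
z = sqrt(2) + sqrt(2)i


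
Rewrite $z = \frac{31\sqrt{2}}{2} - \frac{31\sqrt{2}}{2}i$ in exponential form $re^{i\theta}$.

r = |z| = sqrt((31*sqrt(2)/2)^2 + (-31*sqrt(2)/2)^2) = sqrt(961/2 + 961/2) = sqrt(961) = 31
θ = arctan(b/a) = arctan(-21.9203/21.9203) (quadrant-adjusted) = -45° = -π/4
z = 31e^(-i*π/4)


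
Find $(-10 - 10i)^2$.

(a + bi)^2 = a^2 - b^2 + 2abi
= (-10)^2 - (-10)^2 + 2*(-10)*(-10)i
= 200i


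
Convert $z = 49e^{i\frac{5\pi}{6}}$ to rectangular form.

a = r cos θ = 49 * -sqrt(3)/2 = -49*sqrt(3)/2
b = r sin θ = 49 * 1/2 = 49/2
z = -49*sqrt(3)/2 + (49/2)i


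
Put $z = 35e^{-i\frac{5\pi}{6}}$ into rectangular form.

a = r cos θ = 35 * -sqrt(3)/2 = -35*sqrt(3)/2
b = r sin θ = 35 * -1/2 = -35/2
z = -35*sqrt(3)/2 - (35/2)i


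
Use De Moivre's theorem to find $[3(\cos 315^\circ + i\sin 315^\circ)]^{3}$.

By De Moivre: z^n = r^n(cos(nθ) + i sin(nθ))
= 3^3(cos(3*315°) + i sin(3*315°))
= 27(cos 225° + i sin 225°)
= -27*sqrt(2)/2 - (27*sqrt(2)/2)i


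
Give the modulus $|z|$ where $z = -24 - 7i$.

|z| = sqrt(a^2 + b^2) = sqrt((-24)^2 + (-7)^2) = sqrt(625) = 25


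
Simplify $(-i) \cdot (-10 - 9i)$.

(a1*a2 - b1*b2) + (a1*b2 + b1*a2)i
= (0 - 9) + (0 + 10)i
= -9 + 10i


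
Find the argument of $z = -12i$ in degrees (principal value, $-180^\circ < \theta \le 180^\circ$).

a = 0 and b < 0, so z lies on the negative imaginary axis: θ = -90°


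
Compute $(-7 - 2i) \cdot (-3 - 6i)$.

(a1*a2 - b1*b2) + (a1*b2 + b1*a2)i
= (21 - 12) + (42 + 6)i
= 9 + 48i


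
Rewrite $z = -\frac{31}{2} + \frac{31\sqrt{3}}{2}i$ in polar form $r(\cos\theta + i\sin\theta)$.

r = |z| = sqrt(a^2 + b^2) = sqrt((-31/2)^2 + (31*sqrt(3)/2)^2) = sqrt(961/4 + 2883/4) = sqrt(961) = 31
θ = arctan(b/a) = arctan(26.8468/-15.5) (quadrant-adjusted) = 120°
z = 31(cos 120° + i sin 120°)


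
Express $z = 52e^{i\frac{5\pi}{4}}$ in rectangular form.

a = r cos θ = 52 * -sqrt(2)/2 = -26*sqrt(2)
b = r sin θ = 52 * -sqrt(2)/2 = -26*sqrt(2)
z = -26*sqrt(2) - 26*sqrt(2)i


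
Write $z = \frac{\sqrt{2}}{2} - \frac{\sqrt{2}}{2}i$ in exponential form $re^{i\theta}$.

r = |z| = sqrt((sqrt(2)/2)^2 + (-sqrt(2)/2)^2) = sqrt(1/2 + 1/2) = sqrt(1) = 1
θ = arctan(b/a) = arctan(-0.7071/0.7071) (quadrant-adjusted) = -45° = -π/4
z = 1e^(-i*π/4)


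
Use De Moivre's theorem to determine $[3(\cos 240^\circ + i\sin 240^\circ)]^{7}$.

By De Moivre: z^n = r^n(cos(nθ) + i sin(nθ))
= 3^7(cos(7*240°) + i sin(7*240°))
= 2187(cos 240° + i sin 240°)
= -2187/2 - (2187*sqrt(3)/2)i


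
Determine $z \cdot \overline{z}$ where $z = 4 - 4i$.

z * conjugate(z) = |z|^2 = a^2 + b^2
= 4^2 + (-4)^2 = 32


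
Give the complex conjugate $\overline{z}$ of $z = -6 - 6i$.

If z = a + bi, then conjugate(z) = a - bi
conjugate(-6 - 6i) = -6 + 6i


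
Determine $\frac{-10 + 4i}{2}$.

Divisor is real, so divide each part by 2:
= -5 + 2i


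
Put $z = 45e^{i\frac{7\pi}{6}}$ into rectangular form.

a = r cos θ = 45 * -sqrt(3)/2 = -45*sqrt(3)/2
b = r sin θ = 45 * -1/2 = -45/2
z = -45*sqrt(3)/2 - (45/2)i


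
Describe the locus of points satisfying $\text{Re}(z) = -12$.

Re(z) = x where z = x + yi; the equation x = -12 is satisfied by all points with that x-coordinate
Locus: Vertical line x = -12
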